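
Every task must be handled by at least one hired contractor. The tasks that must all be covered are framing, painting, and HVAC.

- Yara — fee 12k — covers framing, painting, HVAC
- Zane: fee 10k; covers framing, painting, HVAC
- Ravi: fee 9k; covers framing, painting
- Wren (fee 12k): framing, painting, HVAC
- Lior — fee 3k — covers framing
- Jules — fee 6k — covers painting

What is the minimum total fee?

10

This is a weighted set-cover instance.
The greedy cost-per-new-task heuristic would pick Lior and Zane for 13, but a cheaper cover exists.
Zane alone covers framing, painting, HVAC — every task.
Total fee: 10.
No cover costs less than 10.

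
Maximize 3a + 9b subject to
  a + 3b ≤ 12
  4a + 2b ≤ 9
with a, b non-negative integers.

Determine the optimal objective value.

(a,b)=(0,4): 1·0+3·4=12≤12, 4·0+2·4=8≤9, objective 36.
(a,b)=(0,3): 1·0+3·3=9≤12, 4·0+2·3=6≤9, objective 27.
No feasible integer point exceeds 36.

36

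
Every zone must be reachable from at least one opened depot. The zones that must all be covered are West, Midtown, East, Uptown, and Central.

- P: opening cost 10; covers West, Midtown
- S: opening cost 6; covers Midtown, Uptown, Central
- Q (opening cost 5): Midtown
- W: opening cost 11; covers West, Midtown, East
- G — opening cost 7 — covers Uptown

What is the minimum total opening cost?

17

Choose S and W: together they cover West, Midtown, East, Uptown, Central — every zone.
Total opening cost: 6 + 11 = 17.
No cover costs less than 17.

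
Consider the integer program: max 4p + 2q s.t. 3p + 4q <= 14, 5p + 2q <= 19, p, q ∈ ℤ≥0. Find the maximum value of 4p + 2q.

The continuous relaxation peaks at (3.43, 0.929) with value 15.57; rounding to a feasible lattice point costs some objective.
(p,q)=(3,1) is feasible, giving 14.
(p,q)=(3,0) is feasible, giving 12.
(p,q)=(2,2) is feasible, giving 12.
Maximum is 14 at (p,q)=(3,1).

14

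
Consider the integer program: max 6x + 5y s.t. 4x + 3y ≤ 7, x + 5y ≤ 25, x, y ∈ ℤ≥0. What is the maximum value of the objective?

Relaxing integrality, the LP optimum is 11.67 at (x,y) = (0, 2.33), which is not an integer point.
(x,y)=(1,1): 4·1+3·1=7≤7, 1·1+5·1=6≤25, objective 11.
(x,y)=(0,2): 4·0+3·2=6≤7, 1·0+5·2=10≤25, objective 10.
Maximum is 11 at (x,y)=(1,1).

11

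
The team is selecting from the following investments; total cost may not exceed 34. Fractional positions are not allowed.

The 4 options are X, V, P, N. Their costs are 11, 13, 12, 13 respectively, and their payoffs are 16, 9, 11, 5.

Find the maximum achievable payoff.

Treat it as a binary knapsack problem.
Take X and P: cost 11 + 12 = 23 ≤ 34, payoff 16 + 11 = 27.
No other feasible combination does better.

27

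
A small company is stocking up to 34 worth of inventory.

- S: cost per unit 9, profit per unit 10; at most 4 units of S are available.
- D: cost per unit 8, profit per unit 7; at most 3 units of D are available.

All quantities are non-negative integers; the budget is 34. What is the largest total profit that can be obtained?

34

Take 2×S and 2×D: cost 34 ≤ 34, profit 2·10 + 2·7 = 34.
No other integer combination yields more.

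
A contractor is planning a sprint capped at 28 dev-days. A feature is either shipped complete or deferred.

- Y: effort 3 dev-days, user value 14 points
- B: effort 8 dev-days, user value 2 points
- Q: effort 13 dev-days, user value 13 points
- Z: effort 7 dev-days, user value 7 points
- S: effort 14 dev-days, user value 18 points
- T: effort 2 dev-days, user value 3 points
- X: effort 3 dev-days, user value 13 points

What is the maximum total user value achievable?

Allowing fractional choices, the relaxed optimum would be about 54.0, but features are indivisible.
Y + Q + Z + T + X: effort 3 + 13 + 7 + 2 + 3 = 28 ≤ 28, user value 14 + 13 + 7 + 3 + 13 = 50.
Y + Z + S + X: effort 3 + 7 + 14 + 3 = 27 ≤ 28, user value 14 + 7 + 18 + 13 = 52.
Y + S + T + X: effort 3 + 14 + 2 + 3 = 22 ≤ 28, user value 14 + 18 + 3 + 13 = 48.
Best is Y, Z, S, and X with total user value 52.

52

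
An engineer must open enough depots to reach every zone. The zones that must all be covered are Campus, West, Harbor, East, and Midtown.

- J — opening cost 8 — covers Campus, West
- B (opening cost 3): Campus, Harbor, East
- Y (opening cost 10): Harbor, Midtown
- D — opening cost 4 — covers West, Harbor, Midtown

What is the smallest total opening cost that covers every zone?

This is a weighted set-cover instance.
Choose B and D: together they cover Campus, West, Harbor, East, Midtown — every zone.
Total opening cost: 3 + 4 = 7.
No cover costs less than 7.

7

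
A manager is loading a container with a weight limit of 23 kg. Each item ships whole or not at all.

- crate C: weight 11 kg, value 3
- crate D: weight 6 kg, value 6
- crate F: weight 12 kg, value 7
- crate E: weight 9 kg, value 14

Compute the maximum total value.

21

Allowing fractional choices, the relaxed optimum would be about 24.7, but items are indivisible.
crate D + crate E: weight 6 + 9 = 15 ≤ 23, value 6 + 14 = 20.
crate F + crate E: weight 12 + 9 = 21 ≤ 23, value 7 + 14 = 21.
Best is crate F and crate E with total value 21.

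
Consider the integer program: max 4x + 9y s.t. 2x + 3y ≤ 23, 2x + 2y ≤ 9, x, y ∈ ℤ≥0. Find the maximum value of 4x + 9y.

(x,y)=(0,4): 2·0+3·4=12≤23, 2·0+2·4=8≤9, objective 36.
(x,y)=(1,3): 2·1+3·3=11≤23, 2·1+2·3=8≤9, objective 31.
No feasible integer point exceeds 36.

36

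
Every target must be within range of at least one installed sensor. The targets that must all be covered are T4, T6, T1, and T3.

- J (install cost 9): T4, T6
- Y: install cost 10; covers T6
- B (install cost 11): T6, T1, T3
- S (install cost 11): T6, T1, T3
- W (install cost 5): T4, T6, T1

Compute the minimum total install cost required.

This is an integer covering problem.
Choose B and W: together they cover T4, T6, T1, T3 — every target.
Total install cost: 11 + 5 = 16.
No cover costs less than 16.

16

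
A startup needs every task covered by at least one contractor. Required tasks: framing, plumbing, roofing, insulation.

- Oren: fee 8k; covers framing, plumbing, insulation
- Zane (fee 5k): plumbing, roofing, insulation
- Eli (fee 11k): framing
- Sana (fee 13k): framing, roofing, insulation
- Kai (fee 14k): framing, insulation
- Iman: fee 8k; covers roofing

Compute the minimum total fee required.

Choose Oren and Zane: together they cover framing, plumbing, roofing, insulation — every task.
Total fee: 8 + 5 = 13.
No cover costs less than 13.

13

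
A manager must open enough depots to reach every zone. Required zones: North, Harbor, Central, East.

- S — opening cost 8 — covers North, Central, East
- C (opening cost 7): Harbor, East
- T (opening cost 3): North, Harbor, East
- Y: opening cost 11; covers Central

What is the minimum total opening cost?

Choose S and T: together they cover North, Harbor, Central, East — every zone.
Total opening cost: 8 + 3 = 11.
No cover costs less than 11.

11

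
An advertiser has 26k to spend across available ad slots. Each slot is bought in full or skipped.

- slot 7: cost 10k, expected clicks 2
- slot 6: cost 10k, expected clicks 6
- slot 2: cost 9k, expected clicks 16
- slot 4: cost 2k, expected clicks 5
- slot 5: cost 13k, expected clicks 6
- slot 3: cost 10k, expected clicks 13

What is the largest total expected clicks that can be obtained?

Take slot 2, slot 4, and slot 3: cost 9 + 2 + 10 = 21 ≤ 26, expected clicks 16 + 5 + 13 = 34.
No other feasible combination does better.

34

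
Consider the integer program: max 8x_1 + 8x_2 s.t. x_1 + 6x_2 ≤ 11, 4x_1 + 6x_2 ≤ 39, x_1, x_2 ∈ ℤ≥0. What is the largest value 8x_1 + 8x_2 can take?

72

Relaxing integrality, the LP optimum is 78.00 at (x_1,x_2) = (9.75, 0), which is not an integer point.
(x_1,x_2)=(9,0): 1·9+6·0=9≤11, 4·9+6·0=36≤39, objective 72.
(x_1,x_2)=(8,0): 1·8+6·0=8≤11, 4·8+6·0=32≤39, objective 64.
No feasible integer point exceeds 72.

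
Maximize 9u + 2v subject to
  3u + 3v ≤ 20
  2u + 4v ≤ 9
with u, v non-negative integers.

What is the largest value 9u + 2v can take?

(u,v)=(4,0): 3·4+3·0=12≤20, 2·4+4·0=8≤9, objective 36.
(u,v)=(3,0): 3·3+3·0=9≤20, 2·3+4·0=6≤9, objective 27.
Maximum is 36 at (u,v)=(4,0).

36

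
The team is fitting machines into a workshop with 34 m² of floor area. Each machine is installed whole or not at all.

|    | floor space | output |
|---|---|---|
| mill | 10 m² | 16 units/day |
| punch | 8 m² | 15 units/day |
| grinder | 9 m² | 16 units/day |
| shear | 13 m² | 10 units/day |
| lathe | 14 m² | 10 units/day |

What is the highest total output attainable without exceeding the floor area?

Allowing fractional choices, the relaxed optimum would be about 52.4, but machines are indivisible.
mill + grinder + shear: floor space 10 + 9 + 13 = 32 ≤ 34, output 16 + 16 + 10 = 42.
mill + grinder + lathe: floor space 10 + 9 + 14 = 33 ≤ 34, output 16 + 16 + 10 = 42.
mill + punch + grinder: floor space 10 + 8 + 9 = 27 ≤ 34, output 16 + 15 + 16 = 47.
Best is mill, punch, and grinder with total output 47.

47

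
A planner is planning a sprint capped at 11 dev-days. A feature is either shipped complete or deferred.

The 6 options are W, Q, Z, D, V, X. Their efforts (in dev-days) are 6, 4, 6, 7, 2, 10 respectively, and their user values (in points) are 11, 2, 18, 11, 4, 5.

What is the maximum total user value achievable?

Z + V: effort 6 + 2 = 8 ≤ 11, user value 18 + 4 = 22.
Q + Z: effort 4 + 6 = 10 ≤ 11, user value 2 + 18 = 20.
Best is Z and V with total user value 22.

22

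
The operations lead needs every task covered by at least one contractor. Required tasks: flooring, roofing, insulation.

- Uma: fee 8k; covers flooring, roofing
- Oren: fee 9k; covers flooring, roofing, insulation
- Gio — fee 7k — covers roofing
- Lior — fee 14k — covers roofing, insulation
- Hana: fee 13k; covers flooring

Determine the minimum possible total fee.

Oren alone covers flooring, roofing, insulation — every task.
Total fee: 9.
No cover costs less than 9.

9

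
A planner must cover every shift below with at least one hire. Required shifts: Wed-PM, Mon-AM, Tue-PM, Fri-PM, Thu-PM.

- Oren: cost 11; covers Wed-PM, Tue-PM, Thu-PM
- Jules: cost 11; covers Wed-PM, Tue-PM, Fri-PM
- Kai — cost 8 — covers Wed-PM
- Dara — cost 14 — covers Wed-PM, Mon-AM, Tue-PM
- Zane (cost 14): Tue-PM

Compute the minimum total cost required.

Choose Oren, Jules, and Dara: together they cover Wed-PM, Mon-AM, Tue-PM, Fri-PM, Thu-PM — every shift.
Total cost: 11 + 11 + 14 = 36.
No cover costs less than 36.

36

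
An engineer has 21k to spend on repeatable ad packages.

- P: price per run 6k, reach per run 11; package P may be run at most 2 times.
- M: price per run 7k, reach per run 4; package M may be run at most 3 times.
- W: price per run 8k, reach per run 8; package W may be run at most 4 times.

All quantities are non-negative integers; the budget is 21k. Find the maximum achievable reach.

Take 2×P and 1×W: price 20 ≤ 21, reach 2·11 + 1·8 = 30.
P has the best ratio (11/6) and is taken to its limit of 2; remaining capacity is filled optimally with the others.

30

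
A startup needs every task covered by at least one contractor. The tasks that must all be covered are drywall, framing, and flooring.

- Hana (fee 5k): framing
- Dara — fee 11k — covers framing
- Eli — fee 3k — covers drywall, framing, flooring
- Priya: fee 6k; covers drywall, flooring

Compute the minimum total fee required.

3

Eli alone covers drywall, framing, flooring — every task.
Total fee: 3.
No cover costs less than 3.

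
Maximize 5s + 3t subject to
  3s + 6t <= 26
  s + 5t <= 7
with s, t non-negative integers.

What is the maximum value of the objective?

35

(s,t)=(7,0): 3·7+6·0=21≤26, 1·7+5·0=7≤7, objective 35.
(s,t)=(6,0): 3·6+6·0=18≤26, 1·6+5·0=6≤7, objective 30.
The best lattice point is (7,0), giving 35.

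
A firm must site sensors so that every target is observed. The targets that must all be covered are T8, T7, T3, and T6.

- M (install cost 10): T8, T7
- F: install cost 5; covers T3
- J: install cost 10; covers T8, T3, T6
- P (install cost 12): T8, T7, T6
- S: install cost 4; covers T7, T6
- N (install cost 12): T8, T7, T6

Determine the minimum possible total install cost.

This is an integer covering problem.
Choose J and S: together they cover T8, T7, T3, T6 — every target.
Total install cost: 10 + 4 = 14.

14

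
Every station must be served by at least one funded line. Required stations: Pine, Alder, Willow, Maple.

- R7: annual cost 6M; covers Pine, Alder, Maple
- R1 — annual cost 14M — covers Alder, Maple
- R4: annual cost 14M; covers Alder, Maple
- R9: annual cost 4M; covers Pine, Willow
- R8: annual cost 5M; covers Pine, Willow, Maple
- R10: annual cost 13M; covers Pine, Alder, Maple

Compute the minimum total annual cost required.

Choose R7 and R9: together they cover Pine, Alder, Willow, Maple — every station.
Total annual cost: 6 + 4 = 10.

10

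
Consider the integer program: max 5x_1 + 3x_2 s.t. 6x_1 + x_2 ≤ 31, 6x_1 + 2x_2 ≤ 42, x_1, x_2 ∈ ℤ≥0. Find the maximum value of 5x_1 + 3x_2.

(x_1,x_2)=(0,21): 6·0+1·21=21≤31, 6·0+2·21=42≤42, objective 63.
(x_1,x_2)=(0,20): 6·0+1·20=20≤31, 6·0+2·20=40≤42, objective 60.
No feasible integer point exceeds 63.

63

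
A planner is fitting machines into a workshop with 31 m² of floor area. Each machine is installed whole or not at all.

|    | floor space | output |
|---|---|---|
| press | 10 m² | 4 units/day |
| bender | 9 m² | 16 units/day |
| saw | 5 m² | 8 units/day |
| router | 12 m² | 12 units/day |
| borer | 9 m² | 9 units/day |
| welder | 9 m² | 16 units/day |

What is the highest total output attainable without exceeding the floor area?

44

This is an integer program with binary decision variables.
bender + router + welder: floor space 9 + 12 + 9 = 30 ≤ 31, output 16 + 12 + 16 = 44.
bender + borer + welder: floor space 9 + 9 + 9 = 27 ≤ 31, output 16 + 9 + 16 = 41.
bender + saw + welder: floor space 9 + 5 + 9 = 23 ≤ 31, output 16 + 8 + 16 = 40.
Best is bender, router, and welder with total output 44.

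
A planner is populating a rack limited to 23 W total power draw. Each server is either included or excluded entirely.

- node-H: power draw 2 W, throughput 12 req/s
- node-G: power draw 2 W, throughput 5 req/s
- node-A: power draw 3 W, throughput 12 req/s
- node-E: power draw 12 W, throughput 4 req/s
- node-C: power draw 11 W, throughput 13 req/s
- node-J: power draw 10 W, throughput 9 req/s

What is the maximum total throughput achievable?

42

node-H + node-G + node-A + node-J: power draw 2 + 2 + 3 + 10 = 17 ≤ 23, throughput 12 + 5 + 12 + 9 = 38.
node-H + node-G + node-A + node-C: power draw 2 + 2 + 3 + 11 = 18 ≤ 23, throughput 12 + 5 + 12 + 13 = 42.
Best is node-H, node-G, node-A, and node-C with total throughput 42.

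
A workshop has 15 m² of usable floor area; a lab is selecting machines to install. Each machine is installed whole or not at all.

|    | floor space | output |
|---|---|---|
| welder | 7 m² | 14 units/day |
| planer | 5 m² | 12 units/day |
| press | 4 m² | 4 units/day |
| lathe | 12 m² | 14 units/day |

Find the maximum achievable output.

This is an integer program with binary decision variables.
Allowing fractional choices, the relaxed optimum would be about 29.5, but machines are indivisible.
welder + press: floor space 7 + 4 = 11 ≤ 15, output 14 + 4 = 18.
welder + planer: floor space 7 + 5 = 12 ≤ 15, output 14 + 12 = 26.
planer + press: floor space 5 + 4 = 9 ≤ 15, output 12 + 4 = 16.
Best is welder and planer with total output 26.

26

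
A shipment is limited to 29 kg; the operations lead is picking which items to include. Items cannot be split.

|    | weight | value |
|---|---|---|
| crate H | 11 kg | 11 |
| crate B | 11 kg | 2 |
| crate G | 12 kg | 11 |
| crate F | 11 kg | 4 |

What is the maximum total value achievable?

22

crate H + crate G: weight 11 + 12 = 23 ≤ 29, value 11 + 11 = 22.
crate H + crate F: weight 11 + 11 = 22 ≤ 29, value 11 + 4 = 15.
Best is crate H and crate G with total value 22.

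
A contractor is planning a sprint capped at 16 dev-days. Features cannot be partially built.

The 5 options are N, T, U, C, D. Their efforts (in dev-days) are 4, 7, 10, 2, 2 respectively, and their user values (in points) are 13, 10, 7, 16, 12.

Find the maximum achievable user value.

Take N, T, C, and D: effort 4 + 7 + 2 + 2 = 15 ≤ 16, user value 13 + 10 + 16 + 12 = 51.
No other feasible combination does better.

51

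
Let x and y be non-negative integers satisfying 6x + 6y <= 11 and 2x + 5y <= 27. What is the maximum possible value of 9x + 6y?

(x,y)=(1,0) is feasible, giving 9.
(x,y)=(0,1) is feasible, giving 6.
(x,y)=(0,0) is feasible, giving 0.
The best lattice point is (1,0), giving 9.

9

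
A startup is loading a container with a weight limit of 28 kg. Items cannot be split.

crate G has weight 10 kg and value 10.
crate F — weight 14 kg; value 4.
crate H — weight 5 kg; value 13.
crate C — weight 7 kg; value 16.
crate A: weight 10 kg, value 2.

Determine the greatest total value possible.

Treat it as a binary knapsack problem.
Take crate G, crate H, and crate C: weight 10 + 5 + 7 = 22 ≤ 28, value 10 + 13 + 16 = 39.
No other feasible combination does better.

39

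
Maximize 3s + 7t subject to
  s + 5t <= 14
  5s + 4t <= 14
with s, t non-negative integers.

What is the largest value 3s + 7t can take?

17

(s,t)=(1,2) is feasible, giving 17.
(s,t)=(0,2) is feasible, giving 14.
(s,t)=(2,1) is feasible, giving 13.
Maximum is 17 at (s,t)=(1,2).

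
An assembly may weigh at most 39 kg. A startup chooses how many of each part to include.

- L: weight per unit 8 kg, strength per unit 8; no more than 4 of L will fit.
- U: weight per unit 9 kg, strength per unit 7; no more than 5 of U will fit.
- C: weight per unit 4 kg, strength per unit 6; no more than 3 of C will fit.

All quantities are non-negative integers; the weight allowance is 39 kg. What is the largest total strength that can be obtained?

Take 3×L and 3×C: weight 36 ≤ 39, strength 3·8 + 3·6 = 42.
C has the best ratio (6/4) and is taken to its limit of 3; remaining capacity is filled optimally with the others.

42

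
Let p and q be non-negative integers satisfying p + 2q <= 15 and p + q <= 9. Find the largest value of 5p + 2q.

(p,q)=(9,0): 1·9+2·0=9≤15, 1·9+1·0=9≤9, objective 45.
(p,q)=(8,1): 1·8+2·1=10≤15, 1·8+1·1=9≤9, objective 42.
(p,q)=(8,0): 1·8+2·0=8≤15, 1·8+1·0=8≤9, objective 40.
No feasible integer point exceeds 45.

45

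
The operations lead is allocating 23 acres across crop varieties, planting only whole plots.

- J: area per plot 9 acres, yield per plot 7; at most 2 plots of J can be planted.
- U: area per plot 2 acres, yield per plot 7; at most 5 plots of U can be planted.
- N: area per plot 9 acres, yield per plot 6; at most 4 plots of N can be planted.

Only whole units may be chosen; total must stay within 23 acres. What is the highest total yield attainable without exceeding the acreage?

U has the best ratio (7/2); taking only U gives at most 5×7 = 35 (stopped by the supply cap of 5).
Mixing does better — 1×J and 5×U: area 19 ≤ 23, yield 1·7 + 5·7 = 42.

42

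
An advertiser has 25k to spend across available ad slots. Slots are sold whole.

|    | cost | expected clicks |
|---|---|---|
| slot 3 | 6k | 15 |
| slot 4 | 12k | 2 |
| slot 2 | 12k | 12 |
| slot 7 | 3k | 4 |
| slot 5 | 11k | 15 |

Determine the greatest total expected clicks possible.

Take slot 3, slot 7, and slot 5: cost 6 + 3 + 11 = 20 ≤ 25, expected clicks 15 + 4 + 15 = 34.
No other feasible combination does better.

34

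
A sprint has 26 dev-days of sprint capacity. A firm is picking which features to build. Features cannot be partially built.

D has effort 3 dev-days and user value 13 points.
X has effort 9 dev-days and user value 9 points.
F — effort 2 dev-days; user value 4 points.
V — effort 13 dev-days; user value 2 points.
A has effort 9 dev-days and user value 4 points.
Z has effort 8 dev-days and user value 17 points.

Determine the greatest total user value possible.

Allowing fractional choices, the relaxed optimum would be about 44.8, but features are indivisible.
D + F + A + Z: effort 3 + 2 + 9 + 8 = 22 ≤ 26, user value 13 + 4 + 4 + 17 = 38.
D + X + Z: effort 3 + 9 + 8 = 20 ≤ 26, user value 13 + 9 + 17 = 39.
D + X + F + Z: effort 3 + 9 + 2 + 8 = 22 ≤ 26, user value 13 + 9 + 4 + 17 = 43.
Best is D, X, F, and Z with total user value 43.

43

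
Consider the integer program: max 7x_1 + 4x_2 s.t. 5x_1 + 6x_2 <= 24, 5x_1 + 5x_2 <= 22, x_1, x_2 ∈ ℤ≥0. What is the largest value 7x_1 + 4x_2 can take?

28

Relaxing integrality, the LP optimum is 30.80 at (x_1,x_2) = (4.4, 0), which is not an integer point.
(x_1,x_2)=(4,0): 5·4+6·0=20≤24, 5·4+5·0=20≤22, objective 28.
(x_1,x_2)=(3,1): 5·3+6·1=21≤24, 5·3+5·1=20≤22, objective 25.
No feasible integer point exceeds 28.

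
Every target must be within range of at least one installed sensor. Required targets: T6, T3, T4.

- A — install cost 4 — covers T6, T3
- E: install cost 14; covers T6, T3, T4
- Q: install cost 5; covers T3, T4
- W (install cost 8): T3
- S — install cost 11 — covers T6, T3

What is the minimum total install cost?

Choose A and Q: together they cover T6, T3, T4 — every target.
Total install cost: 4 + 5 = 9.
No cover costs less than 9.

9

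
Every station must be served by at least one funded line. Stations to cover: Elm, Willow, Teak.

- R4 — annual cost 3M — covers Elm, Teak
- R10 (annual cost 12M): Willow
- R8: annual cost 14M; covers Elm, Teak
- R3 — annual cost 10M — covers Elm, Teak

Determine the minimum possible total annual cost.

Choose R4 and R10: together they cover Elm, Willow, Teak — every station.
Total annual cost: 3 + 12 = 15.
No cover costs less than 15.

15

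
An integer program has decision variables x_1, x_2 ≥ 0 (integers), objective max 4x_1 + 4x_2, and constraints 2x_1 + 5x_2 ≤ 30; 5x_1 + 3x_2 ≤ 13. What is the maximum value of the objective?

(x_1,x_2)=(0,4) is feasible, giving 16.
(x_1,x_2)=(0,3) is feasible, giving 12.
No feasible integer point exceeds 16.

16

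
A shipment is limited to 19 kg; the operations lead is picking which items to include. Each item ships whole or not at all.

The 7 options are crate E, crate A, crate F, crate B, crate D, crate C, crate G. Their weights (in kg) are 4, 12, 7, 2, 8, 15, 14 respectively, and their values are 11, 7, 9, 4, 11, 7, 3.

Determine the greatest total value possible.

31

crate E + crate B + crate D: weight 4 + 2 + 8 = 14 ≤ 19, value 11 + 4 + 11 = 26.
crate E + crate F + crate B: weight 4 + 7 + 2 = 13 ≤ 19, value 11 + 9 + 4 = 24.
crate E + crate F + crate D: weight 4 + 7 + 8 = 19 ≤ 19, value 11 + 9 + 11 = 31.
Best is crate E, crate F, and crate D with total value 31.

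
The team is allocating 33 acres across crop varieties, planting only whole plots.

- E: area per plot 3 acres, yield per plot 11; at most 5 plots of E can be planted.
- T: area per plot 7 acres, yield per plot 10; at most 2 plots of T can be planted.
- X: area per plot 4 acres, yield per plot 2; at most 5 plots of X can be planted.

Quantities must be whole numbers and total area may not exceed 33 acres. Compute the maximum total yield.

This is a bounded integer knapsack.
E has the best ratio (11/3); taking only E gives at most 5×11 = 55 (stopped by the supply cap of 5).
Mixing does better — 5×E, 2×T, and 1×X: area 33 ≤ 33, yield 5·11 + 2·10 + 1·2 = 77.

77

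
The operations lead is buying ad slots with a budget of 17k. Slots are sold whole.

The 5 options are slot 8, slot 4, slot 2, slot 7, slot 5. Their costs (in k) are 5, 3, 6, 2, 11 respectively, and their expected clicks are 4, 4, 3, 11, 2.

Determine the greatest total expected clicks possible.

22

slot 8 + slot 4 + slot 2 + slot 7: cost 5 + 3 + 6 + 2 = 16 ≤ 17, expected clicks 4 + 4 + 3 + 11 = 22.
slot 4 + slot 2 + slot 7: cost 3 + 6 + 2 = 11 ≤ 17, expected clicks 4 + 3 + 11 = 18.
slot 8 + slot 4 + slot 7: cost 5 + 3 + 2 = 10 ≤ 17, expected clicks 4 + 4 + 11 = 19.
Best is slot 8, slot 4, slot 2, and slot 7 with total expected clicks 22.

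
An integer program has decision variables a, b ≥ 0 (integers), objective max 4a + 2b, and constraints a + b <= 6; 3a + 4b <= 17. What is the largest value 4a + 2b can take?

The continuous relaxation peaks at (5.67, 0) with value 22.67; rounding to a feasible lattice point costs some objective.
(a,b)=(5,0): 1·5+1·0=5≤6, 3·5+4·0=15≤17, objective 20.
(a,b)=(4,1): 1·4+1·1=5≤6, 3·4+4·1=16≤17, objective 18.
Maximum is 20 at (a,b)=(5,0).

20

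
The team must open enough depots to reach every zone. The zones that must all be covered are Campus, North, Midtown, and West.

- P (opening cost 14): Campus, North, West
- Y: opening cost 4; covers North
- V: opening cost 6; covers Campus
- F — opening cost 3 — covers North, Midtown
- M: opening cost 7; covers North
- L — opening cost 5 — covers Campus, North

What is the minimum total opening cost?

Choose P and F: together they cover Campus, North, Midtown, West — every zone.
Total opening cost: 14 + 3 = 17.

17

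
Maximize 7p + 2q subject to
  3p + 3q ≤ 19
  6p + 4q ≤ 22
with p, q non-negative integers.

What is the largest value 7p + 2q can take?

Relaxing integrality, the LP optimum is 25.67 at (p,q) = (3.67, 0), which is not an integer point.
(p,q)=(3,1): 3·3+3·1=12≤19, 6·3+4·1=22≤22, objective 23.
(p,q)=(3,0): 3·3+3·0=9≤19, 6·3+4·0=18≤22, objective 21.
No feasible integer point exceeds 23.

23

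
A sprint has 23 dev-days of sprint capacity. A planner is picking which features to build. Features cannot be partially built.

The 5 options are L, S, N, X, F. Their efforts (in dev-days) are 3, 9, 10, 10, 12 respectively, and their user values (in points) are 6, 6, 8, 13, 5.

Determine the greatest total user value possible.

27

L + S + X: effort 3 + 9 + 10 = 22 ≤ 23, user value 6 + 6 + 13 = 25.
L + N + X: effort 3 + 10 + 10 = 23 ≤ 23, user value 6 + 8 + 13 = 27.
Best is L, N, and X with total user value 27.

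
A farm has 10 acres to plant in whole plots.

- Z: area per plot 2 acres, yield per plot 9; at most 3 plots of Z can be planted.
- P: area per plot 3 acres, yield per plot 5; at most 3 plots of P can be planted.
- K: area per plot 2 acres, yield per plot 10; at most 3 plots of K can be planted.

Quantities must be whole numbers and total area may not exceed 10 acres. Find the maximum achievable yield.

48

K has the best ratio (10/2); taking only K gives at most 3×10 = 30 (stopped by the supply cap of 3).
Mixing does better — 2×Z and 3×K: area 10 ≤ 10, yield 2·9 + 3·10 = 48.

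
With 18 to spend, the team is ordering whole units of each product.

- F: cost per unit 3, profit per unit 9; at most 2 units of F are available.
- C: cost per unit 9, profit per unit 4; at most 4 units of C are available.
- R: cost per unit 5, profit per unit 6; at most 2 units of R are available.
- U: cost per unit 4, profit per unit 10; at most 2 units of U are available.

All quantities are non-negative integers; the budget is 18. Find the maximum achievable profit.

This is a bounded integer knapsack.
F has the best ratio (9/3); taking only F gives at most 2×9 = 18 (stopped by the supply cap of 2).
Mixing does better — 2×F and 2×U: cost 14 ≤ 18, profit 2·9 + 2·10 = 38.

38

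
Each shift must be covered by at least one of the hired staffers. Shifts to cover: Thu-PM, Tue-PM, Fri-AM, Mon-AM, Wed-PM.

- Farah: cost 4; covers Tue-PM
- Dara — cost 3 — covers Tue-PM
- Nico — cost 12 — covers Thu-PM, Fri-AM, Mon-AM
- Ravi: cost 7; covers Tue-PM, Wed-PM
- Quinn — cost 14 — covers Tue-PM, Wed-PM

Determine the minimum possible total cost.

This is a weighted set-cover instance.
Choose Nico and Ravi: together they cover Thu-PM, Tue-PM, Fri-AM, Mon-AM, Wed-PM — every shift.
Total cost: 12 + 7 = 19.

19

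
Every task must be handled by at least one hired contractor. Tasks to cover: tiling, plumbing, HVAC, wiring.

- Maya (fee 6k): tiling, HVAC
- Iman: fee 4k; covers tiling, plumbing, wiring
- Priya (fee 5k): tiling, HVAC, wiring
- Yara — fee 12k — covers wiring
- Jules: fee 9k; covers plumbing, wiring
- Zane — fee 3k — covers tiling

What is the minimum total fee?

Choose Iman and Priya: together they cover tiling, plumbing, HVAC, wiring — every task.
Total fee: 4 + 5 = 9.

9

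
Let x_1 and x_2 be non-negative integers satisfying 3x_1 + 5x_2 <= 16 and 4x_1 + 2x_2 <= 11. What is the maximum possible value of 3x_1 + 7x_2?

(x_1,x_2)=(0,3) is feasible, giving 21.
(x_1,x_2)=(1,2) is feasible, giving 17.
No feasible integer point exceeds 21.

21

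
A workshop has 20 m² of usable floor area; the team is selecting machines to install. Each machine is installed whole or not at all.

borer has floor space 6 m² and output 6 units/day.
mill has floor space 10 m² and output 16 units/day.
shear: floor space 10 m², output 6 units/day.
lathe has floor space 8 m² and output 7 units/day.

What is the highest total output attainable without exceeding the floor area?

mill + lathe: floor space 10 + 8 = 18 ≤ 20, output 16 + 7 = 23.
mill + shear: floor space 10 + 10 = 20 ≤ 20, output 16 + 6 = 22.
borer + mill: floor space 6 + 10 = 16 ≤ 20, output 6 + 16 = 22.
Best is mill and lathe with total output 23.

23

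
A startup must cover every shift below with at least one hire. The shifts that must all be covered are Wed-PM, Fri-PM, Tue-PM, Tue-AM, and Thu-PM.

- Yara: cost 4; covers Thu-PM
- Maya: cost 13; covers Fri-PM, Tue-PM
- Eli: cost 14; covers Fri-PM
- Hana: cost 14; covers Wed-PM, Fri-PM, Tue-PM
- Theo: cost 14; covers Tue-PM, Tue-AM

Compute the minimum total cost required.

32

Choose Yara, Hana, and Theo: together they cover Wed-PM, Fri-PM, Tue-PM, Tue-AM, Thu-PM — every shift.
Total cost: 4 + 14 + 14 = 32.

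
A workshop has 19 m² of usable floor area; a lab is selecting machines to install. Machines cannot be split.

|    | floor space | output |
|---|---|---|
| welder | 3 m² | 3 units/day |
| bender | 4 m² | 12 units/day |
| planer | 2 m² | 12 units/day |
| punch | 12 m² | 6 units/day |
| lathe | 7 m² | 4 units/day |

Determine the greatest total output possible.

Take welder, bender, planer, and lathe: floor space 3 + 4 + 2 + 7 = 16 ≤ 19, output 3 + 12 + 12 + 4 = 31.
No other feasible combination does better.

31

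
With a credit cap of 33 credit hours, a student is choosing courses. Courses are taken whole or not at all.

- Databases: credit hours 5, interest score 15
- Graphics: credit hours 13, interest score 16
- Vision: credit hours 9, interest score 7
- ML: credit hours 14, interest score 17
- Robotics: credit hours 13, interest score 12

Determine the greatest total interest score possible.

Treat it as a binary knapsack problem.
Allowing fractional choices, the relaxed optimum would be about 48.9, but courses are indivisible.
Databases + Graphics + ML: credit hours 5 + 13 + 14 = 32 ≤ 33, interest score 15 + 16 + 17 = 48.
Databases + ML + Robotics: credit hours 5 + 14 + 13 = 32 ≤ 33, interest score 15 + 17 + 12 = 44.
Best is Databases, Graphics, and ML with total interest score 48.

48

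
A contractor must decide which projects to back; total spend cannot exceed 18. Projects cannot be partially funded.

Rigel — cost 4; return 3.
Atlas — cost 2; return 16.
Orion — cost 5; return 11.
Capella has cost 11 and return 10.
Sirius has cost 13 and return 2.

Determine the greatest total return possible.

Atlas + Orion + Capella: cost 2 + 5 + 11 = 18 ≤ 18, return 16 + 11 + 10 = 37.
Rigel + Atlas + Orion: cost 4 + 2 + 5 = 11 ≤ 18, return 3 + 16 + 11 = 30.
Best is Atlas, Orion, and Capella with total return 37.

37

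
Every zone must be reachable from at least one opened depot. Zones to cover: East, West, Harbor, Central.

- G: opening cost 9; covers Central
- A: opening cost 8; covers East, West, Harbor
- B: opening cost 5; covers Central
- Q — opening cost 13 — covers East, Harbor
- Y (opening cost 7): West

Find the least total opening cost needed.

Choose A and B: together they cover East, West, Harbor, Central — every zone.
Total opening cost: 8 + 5 = 13.
No cover costs less than 13.

13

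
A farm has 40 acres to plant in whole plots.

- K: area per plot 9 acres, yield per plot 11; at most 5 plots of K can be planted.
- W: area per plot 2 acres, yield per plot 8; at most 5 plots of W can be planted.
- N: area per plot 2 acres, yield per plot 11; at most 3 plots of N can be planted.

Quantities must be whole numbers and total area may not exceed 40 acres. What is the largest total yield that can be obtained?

This is a bounded integer knapsack.
N has the best ratio (11/2); taking only N gives at most 3×11 = 33 (stopped by the supply cap of 3).
Mixing does better — 2×K, 5×W, and 3×N: area 34 ≤ 40, yield 2·11 + 5·8 + 3·11 = 95.

95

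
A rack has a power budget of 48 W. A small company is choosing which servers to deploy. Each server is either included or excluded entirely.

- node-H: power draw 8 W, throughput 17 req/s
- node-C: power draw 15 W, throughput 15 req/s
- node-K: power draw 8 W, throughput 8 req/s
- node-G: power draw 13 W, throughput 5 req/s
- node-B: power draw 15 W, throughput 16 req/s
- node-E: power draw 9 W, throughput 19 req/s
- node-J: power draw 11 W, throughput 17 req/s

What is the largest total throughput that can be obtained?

69

node-H + node-C + node-E + node-J: power draw 8 + 15 + 9 + 11 = 43 ≤ 48, throughput 17 + 15 + 19 + 17 = 68.
node-H + node-C + node-B + node-E: power draw 8 + 15 + 15 + 9 = 47 ≤ 48, throughput 17 + 15 + 16 + 19 = 67.
node-H + node-B + node-E + node-J: power draw 8 + 15 + 9 + 11 = 43 ≤ 48, throughput 17 + 16 + 19 + 17 = 69.
Best is node-H, node-B, node-E, and node-J with total throughput 69.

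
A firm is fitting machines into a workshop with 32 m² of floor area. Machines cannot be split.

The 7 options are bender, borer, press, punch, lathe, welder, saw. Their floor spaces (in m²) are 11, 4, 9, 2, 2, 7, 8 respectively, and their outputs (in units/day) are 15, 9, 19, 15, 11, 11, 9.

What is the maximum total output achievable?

Allowing fractional choices, the relaxed optimum would be about 75.9, but machines are indivisible.
bender + borer + press + punch + lathe: floor space 11 + 4 + 9 + 2 + 2 = 28 ≤ 32, output 15 + 9 + 19 + 15 + 11 = 69.
borer + press + punch + lathe + welder + saw: floor space 4 + 9 + 2 + 2 + 7 + 8 = 32 ≤ 32, output 9 + 19 + 15 + 11 + 11 + 9 = 74.
bender + press + punch + lathe + welder: floor space 11 + 9 + 2 + 2 + 7 = 31 ≤ 32, output 15 + 19 + 15 + 11 + 11 = 71.
Best is borer, press, punch, lathe, welder, and saw with total output 74.

74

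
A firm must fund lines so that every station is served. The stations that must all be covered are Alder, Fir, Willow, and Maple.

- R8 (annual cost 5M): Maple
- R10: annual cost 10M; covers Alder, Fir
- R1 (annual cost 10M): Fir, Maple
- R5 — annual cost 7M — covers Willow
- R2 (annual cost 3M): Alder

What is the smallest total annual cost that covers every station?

20

This is an integer covering problem.
Choose R1, R5, and R2: together they cover Alder, Fir, Willow, Maple — every station.
Total annual cost: 10 + 7 + 3 = 20.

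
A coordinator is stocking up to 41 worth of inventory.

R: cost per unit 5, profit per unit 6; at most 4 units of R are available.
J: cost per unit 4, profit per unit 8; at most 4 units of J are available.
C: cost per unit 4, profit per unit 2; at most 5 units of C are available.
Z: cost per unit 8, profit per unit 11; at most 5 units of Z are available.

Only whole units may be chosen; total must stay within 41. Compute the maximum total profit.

Take 4×J and 3×Z: cost 40 ≤ 41, profit 4·8 + 3·11 = 65.
J has the best ratio (8/4) and is taken to its limit of 4; remaining capacity is filled optimally with the others.

65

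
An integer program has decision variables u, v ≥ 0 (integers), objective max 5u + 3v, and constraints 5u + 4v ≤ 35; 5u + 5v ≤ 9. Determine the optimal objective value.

5

(u,v)=(1,0) is feasible, giving 5.
(u,v)=(0,1) is feasible, giving 3.
(u,v)=(0,0) is feasible, giving 0.
Maximum is 5 at (u,v)=(1,0).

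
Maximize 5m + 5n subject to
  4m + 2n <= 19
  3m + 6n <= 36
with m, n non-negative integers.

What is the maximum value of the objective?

35

Relaxing integrality, the LP optimum is 35.83 at (m,n) = (2.33, 4.83), which is not an integer point.
(m,n)=(2,5): 4·2+2·5=18≤19, 3·2+6·5=36≤36, objective 35.
(m,n)=(2,4): 4·2+2·4=16≤19, 3·2+6·4=30≤36, objective 30.
(m,n)=(1,5): 4·1+2·5=14≤19, 3·1+6·5=33≤36, objective 30.
(m,n)=(3,3): 4·3+2·3=18≤19, 3·3+6·3=27≤36, objective 30.
No feasible integer point exceeds 35.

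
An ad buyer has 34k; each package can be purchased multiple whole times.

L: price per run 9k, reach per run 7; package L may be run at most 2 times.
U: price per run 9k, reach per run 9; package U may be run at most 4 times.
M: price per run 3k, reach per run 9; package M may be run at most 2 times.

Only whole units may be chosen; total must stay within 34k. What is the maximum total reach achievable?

This is a bounded integer knapsack.
1×L, 2×U, and 2×M: price 33 ≤ 34, reach 1·7 + 2·9 + 2·9 = 43.
3×U and 2×M: price 33 ≤ 34, reach 3·9 + 2·9 = 45.
Best is 45.

45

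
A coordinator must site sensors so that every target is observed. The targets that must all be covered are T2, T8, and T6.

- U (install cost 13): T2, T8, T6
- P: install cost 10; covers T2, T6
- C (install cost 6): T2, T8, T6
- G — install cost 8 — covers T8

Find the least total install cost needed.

This is an integer covering problem.
C alone covers T2, T8, T6 — every target.
Total install cost: 6.
No cover costs less than 6.

6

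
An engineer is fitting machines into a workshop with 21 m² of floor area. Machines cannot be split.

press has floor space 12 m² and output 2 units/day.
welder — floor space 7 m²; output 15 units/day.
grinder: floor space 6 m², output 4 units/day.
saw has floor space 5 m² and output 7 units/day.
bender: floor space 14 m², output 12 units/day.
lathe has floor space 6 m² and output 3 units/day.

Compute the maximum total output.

Allowing fractional choices, the relaxed optimum would be about 29.7, but machines are indivisible.
welder + saw + lathe: floor space 7 + 5 + 6 = 18 ≤ 21, output 15 + 7 + 3 = 25.
welder + grinder + saw: floor space 7 + 6 + 5 = 18 ≤ 21, output 15 + 4 + 7 = 26.
welder + bender: floor space 7 + 14 = 21 ≤ 21, output 15 + 12 = 27.
Best is welder and bender with total output 27.

27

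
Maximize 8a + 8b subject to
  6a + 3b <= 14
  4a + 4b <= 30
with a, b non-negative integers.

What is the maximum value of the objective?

The continuous relaxation peaks at (0, 4.67) with value 37.33; rounding to a feasible lattice point costs some objective.
(a,b)=(0,4) is feasible, giving 32.
(a,b)=(0,3) is feasible, giving 24.
The best lattice point is (0,4), giving 32.

32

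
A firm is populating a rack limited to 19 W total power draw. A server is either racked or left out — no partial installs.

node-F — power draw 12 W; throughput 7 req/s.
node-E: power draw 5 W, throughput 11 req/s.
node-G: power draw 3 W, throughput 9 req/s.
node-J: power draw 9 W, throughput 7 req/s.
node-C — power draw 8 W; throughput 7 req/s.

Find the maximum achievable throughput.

27

Allowing fractional choices, the relaxed optimum would be about 29.3, but servers are indivisible.
node-E + node-G + node-C: power draw 5 + 3 + 8 = 16 ≤ 19, throughput 11 + 9 + 7 = 27.
node-E + node-G + node-J: power draw 5 + 3 + 9 = 17 ≤ 19, throughput 11 + 9 + 7 = 27.
node-E + node-G: power draw 5 + 3 = 8 ≤ 19, throughput 11 + 9 = 20.
The maximum throughput is 27; one optimal choice is node-E, node-G, and node-C.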